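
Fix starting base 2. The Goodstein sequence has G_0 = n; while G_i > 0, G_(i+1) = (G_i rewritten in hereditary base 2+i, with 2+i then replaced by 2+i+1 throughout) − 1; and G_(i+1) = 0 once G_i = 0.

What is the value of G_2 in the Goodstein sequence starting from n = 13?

1279

13 —HB2→ 2^(2 + 1) + 2^2 + 1 —bump→ 3^(3 + 1) + 3^3 + 1 = 109 —(−1)→ 108
108 —HB3→ 3^(3 + 1) + 3^3 —bump→ 4^(4 + 1) + 4^4 = 1280 —(−1)→ 1279
1279 —HB4→ 4^(4 + 1) + 3·4^3 + 3·4^2 + 3·4 + 3 —bump→ 5^(5 + 1) + 3·5^3 + 3·5^2 + 3·5 + 3 = 16093 —(−1)→ 16092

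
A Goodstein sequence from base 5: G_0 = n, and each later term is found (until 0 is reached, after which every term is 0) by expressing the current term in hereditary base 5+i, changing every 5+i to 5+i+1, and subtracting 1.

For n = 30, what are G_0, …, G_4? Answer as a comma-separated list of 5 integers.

30, 41, 53, 67, 83

(0) 30|_5 = 5^2 + 5 ↦ 6^2 + 6|_6 = 42 ⇒ 41
(1) 41|_6 = 6^2 + 5 ↦ 7^2 + 5|_7 = 54 ⇒ 53
(2) 53|_7 = 7^2 + 4 ↦ 8^2 + 4|_8 = 68 ⇒ 67
(3) 67|_8 = 8^2 + 3 ↦ 9^2 + 3|_9 = 84 ⇒ 83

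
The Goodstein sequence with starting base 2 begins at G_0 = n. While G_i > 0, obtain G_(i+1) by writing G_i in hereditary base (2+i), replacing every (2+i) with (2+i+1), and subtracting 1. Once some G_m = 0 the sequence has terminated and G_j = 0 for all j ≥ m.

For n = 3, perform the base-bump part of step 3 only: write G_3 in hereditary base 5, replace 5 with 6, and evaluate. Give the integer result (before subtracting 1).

2

G_0 = 3. HB_2(3) = 2 + 1. Bump = 4. G_1 = 3.
G_1 = 3. HB_3(3) = 3. Bump = 4. G_2 = 3.
G_2 = 3. HB_4(3) = 3. Bump = 3. G_3 = 2.
G_3 = 2. HB_5(2) = 2. Bump = 2. G_4 = 1.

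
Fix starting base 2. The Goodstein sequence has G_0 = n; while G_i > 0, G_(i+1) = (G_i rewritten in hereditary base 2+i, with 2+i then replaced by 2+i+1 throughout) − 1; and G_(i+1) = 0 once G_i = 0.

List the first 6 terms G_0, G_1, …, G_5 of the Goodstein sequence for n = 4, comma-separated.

4, 26, 41, 60, 83, 109

step 0: 4 = 2^2; sub 3 for 2: 3^3; = 27; G_1 = 27−1 = 26
step 1: 26 = 2·3^2 + 2·3 + 2; sub 4 for 3: 2·4^2 + 2·4 + 2; = 42; G_2 = 42−1 = 41
step 2: 41 = 2·4^2 + 2·4 + 1; sub 5 for 4: 2·5^2 + 2·5 + 1; = 61; G_3 = 61−1 = 60
step 3: 60 = 2·5^2 + 2·5; sub 6 for 5: 2·6^2 + 2·6; = 84; G_4 = 84−1 = 83
step 4: 83 = 2·6^2 + 6 + 5; sub 7 for 6: 2·7^2 + 7 + 5; = 110; G_5 = 110−1 = 109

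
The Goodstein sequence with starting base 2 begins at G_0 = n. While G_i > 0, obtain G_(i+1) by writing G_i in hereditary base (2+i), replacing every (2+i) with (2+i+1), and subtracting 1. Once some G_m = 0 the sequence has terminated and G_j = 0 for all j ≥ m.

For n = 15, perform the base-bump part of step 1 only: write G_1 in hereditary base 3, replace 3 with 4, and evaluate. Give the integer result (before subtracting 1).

1284

[0] 15 ≡ 2^(2 + 1) + 2^2 + 2 + 1 (base 2). Lift 3: 112. −1: 111.
[1] 111 ≡ 3^(3 + 1) + 3^3 + 3 (base 3). Lift 4: 1284. −1: 1283.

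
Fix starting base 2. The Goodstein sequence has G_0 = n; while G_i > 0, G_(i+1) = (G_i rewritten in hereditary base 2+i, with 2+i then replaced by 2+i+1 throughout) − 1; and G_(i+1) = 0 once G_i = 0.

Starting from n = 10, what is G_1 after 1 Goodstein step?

83

G_0=10  [base 2] 2^(2 + 1) + 2  →[2↦3]→  3^(3 + 1) + 3 = 84  −1 ⇒ G_1=83
G_1=83  [base 3] 3^(3 + 1) + 2  →[3↦4]→  4^(4 + 1) + 2 = 1026  −1 ⇒ G_2=1025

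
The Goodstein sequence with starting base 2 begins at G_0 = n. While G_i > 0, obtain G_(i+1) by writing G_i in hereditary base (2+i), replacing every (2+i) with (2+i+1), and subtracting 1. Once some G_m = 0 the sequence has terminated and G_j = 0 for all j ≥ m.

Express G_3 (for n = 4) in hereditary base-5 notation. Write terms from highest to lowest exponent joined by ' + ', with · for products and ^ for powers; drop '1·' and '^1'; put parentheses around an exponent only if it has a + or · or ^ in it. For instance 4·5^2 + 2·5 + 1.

(0) 4|_2 = 2^2 ↦ 3^3|_3 = 27 ⇒ 26
(1) 26|_3 = 2·3^2 + 2·3 + 2 ↦ 2·4^2 + 2·4 + 2|_4 = 42 ⇒ 41
(2) 41|_4 = 2·4^2 + 2·4 + 1 ↦ 2·5^2 + 2·5 + 1|_5 = 61 ⇒ 60
(3) 60|_5 = 2·5^2 + 2·5 ↦ 2·6^2 + 2·6|_6 = 84 ⇒ 83

2·5^2 + 2·5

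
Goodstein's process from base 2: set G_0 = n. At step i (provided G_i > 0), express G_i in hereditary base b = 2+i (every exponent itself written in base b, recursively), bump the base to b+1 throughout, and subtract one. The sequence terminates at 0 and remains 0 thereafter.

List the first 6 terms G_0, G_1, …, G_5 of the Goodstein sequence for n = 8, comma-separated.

8 —HB2→ 2^(2 + 1) —bump→ 3^(3 + 1) = 81 —(−1)→ 80
80 —HB3→ 2·3^3 + 2·3^2 + 2·3 + 2 —bump→ 2·4^4 + 2·4^2 + 2·4 + 2 = 554 —(−1)→ 553
553 —HB4→ 2·4^4 + 2·4^2 + 2·4 + 1 —bump→ 2·5^5 + 2·5^2 + 2·5 + 1 = 6311 —(−1)→ 6310
6310 —HB5→ 2·5^5 + 2·5^2 + 2·5 —bump→ 2·6^6 + 2·6^2 + 2·6 = 93396 —(−1)→ 93395
93395 —HB6→ 2·6^6 + 2·6^2 + 6 + 5 —bump→ 2·7^7 + 2·7^2 + 7 + 5 = 1647196 —(−1)→ 1647195

8, 80, 553, 6310, 93395, 1647195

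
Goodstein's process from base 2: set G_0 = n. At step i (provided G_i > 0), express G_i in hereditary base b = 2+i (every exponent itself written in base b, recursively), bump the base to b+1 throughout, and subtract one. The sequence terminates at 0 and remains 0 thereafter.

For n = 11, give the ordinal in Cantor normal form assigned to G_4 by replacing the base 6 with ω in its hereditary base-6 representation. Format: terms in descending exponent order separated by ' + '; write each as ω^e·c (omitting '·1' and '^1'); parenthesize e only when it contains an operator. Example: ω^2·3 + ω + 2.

ω^(ω + 1) + 1

i=0: 11 = 2^(2 + 1) + 2 + 1 (b=2); 2→3: 3^(3 + 1) + 3 + 1 = 85; 85−1 = 84
i=1: 84 = 3^(3 + 1) + 3 (b=3); 3→4: 4^(4 + 1) + 4 = 1028; 1028−1 = 1027
i=2: 1027 = 4^(4 + 1) + 3 (b=4); 4→5: 5^(5 + 1) + 3 = 15628; 15628−1 = 15627
i=3: 15627 = 5^(5 + 1) + 2 (b=5); 5→6: 6^(6 + 1) + 2 = 279938; 279938−1 = 279937
i=4: 279937 = 6^(6 + 1) + 1 (b=6); 6→7: 7^(7 + 1) + 1 = 5764802; 5764802−1 = 5764801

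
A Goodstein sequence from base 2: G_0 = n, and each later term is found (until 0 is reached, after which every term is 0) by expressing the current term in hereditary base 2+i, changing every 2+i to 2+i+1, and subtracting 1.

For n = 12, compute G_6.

[0] 12 ≡ 2^(2 + 1) + 2^2 (base 2). Lift 3: 108. −1: 107.
[1] 107 ≡ 3^(3 + 1) + 2·3^2 + 2·3 + 2 (base 3). Lift 4: 1066. −1: 1065.
[2] 1065 ≡ 4^(4 + 1) + 2·4^2 + 2·4 + 1 (base 4). Lift 5: 15686. −1: 15685.
[3] 15685 ≡ 5^(5 + 1) + 2·5^2 + 2·5 (base 5). Lift 6: 280020. −1: 280019.
[4] 280019 ≡ 6^(6 + 1) + 2·6^2 + 6 + 5 (base 6). Lift 7: 5764911. −1: 5764910.
[5] 5764910 ≡ 7^(7 + 1) + 2·7^2 + 7 + 4 (base 7). Lift 8: 134217868. −1: 134217867.
[6] 134217867 ≡ 8^(8 + 1) + 2·8^2 + 8 + 3 (base 8). Lift 9: 3486784575. −1: 3486784574.

134217867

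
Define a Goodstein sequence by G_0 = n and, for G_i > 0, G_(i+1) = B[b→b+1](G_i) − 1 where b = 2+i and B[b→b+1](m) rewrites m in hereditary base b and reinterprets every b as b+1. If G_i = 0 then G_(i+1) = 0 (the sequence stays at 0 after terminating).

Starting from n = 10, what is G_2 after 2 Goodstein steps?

1025

G_0=10  [base 2] 2^(2 + 1) + 2  →[2↦3]→  3^(3 + 1) + 3 = 84  −1 ⇒ G_1=83
G_1=83  [base 3] 3^(3 + 1) + 2  →[3↦4]→  4^(4 + 1) + 2 = 1026  −1 ⇒ G_2=1025
G_2=1025  [base 4] 4^(4 + 1) + 1  →[4↦5]→  5^(5 + 1) + 1 = 15626  −1 ⇒ G_3=15625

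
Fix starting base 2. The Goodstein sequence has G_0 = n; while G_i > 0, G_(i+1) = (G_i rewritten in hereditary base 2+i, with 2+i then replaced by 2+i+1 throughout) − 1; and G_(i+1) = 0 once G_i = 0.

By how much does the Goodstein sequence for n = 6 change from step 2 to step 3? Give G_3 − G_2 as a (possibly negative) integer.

6 —HB2→ 2^2 + 2 —bump→ 3^3 + 3 = 30 —(−1)→ 29
29 —HB3→ 3^3 + 2 —bump→ 4^4 + 2 = 258 —(−1)→ 257
257 —HB4→ 4^4 + 1 —bump→ 5^5 + 1 = 3126 —(−1)→ 3125

2868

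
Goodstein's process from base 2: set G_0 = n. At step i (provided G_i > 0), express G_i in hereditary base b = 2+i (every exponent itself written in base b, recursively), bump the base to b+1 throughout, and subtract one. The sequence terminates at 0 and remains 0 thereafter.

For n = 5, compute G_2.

255

G_0 = 5. HB_2(5) = 2^2 + 1. Bump = 28. G_1 = 27.
G_1 = 27. HB_3(27) = 3^3. Bump = 256. G_2 = 255.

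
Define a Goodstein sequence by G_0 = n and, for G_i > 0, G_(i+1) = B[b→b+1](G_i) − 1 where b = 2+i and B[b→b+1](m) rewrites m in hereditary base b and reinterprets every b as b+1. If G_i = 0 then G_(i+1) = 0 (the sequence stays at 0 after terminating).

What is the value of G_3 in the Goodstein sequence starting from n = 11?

15627

(0) 11|_2 = 2^(2 + 1) + 2 + 1 ↦ 3^(3 + 1) + 3 + 1|_3 = 85 ⇒ 84
(1) 84|_3 = 3^(3 + 1) + 3 ↦ 4^(4 + 1) + 4|_4 = 1028 ⇒ 1027
(2) 1027|_4 = 4^(4 + 1) + 3 ↦ 5^(5 + 1) + 3|_5 = 15628 ⇒ 15627
(3) 15627|_5 = 5^(5 + 1) + 2 ↦ 6^(6 + 1) + 2|_6 = 279938 ⇒ 279937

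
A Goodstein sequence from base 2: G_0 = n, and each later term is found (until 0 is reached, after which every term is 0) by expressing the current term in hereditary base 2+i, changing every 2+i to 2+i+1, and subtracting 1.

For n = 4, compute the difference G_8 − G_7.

4 —HB2→ 2^2 —bump→ 3^3 = 27 —(−1)→ 26
26 —HB3→ 2·3^2 + 2·3 + 2 —bump→ 2·4^2 + 2·4 + 2 = 42 —(−1)→ 41
41 —HB4→ 2·4^2 + 2·4 + 1 —bump→ 2·5^2 + 2·5 + 1 = 61 —(−1)→ 60
60 —HB5→ 2·5^2 + 2·5 —bump→ 2·6^2 + 2·6 = 84 —(−1)→ 83
83 —HB6→ 2·6^2 + 6 + 5 —bump→ 2·7^2 + 7 + 5 = 110 —(−1)→ 109
109 —HB7→ 2·7^2 + 7 + 4 —bump→ 2·8^2 + 8 + 4 = 140 —(−1)→ 139
139 —HB8→ 2·8^2 + 8 + 3 —bump→ 2·9^2 + 9 + 3 = 174 —(−1)→ 173
173 —HB9→ 2·9^2 + 9 + 2 —bump→ 2·10^2 + 10 + 2 = 212 —(−1)→ 211

38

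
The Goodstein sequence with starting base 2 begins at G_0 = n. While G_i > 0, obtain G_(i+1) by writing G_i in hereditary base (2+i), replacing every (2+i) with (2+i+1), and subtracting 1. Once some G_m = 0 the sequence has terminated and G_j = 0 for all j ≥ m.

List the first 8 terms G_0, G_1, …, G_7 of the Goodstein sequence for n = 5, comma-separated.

5 —HB2→ 2^2 + 1 —bump→ 3^3 + 1 = 28 —(−1)→ 27
27 —HB3→ 3^3 —bump→ 4^4 = 256 —(−1)→ 255
255 —HB4→ 3·4^3 + 3·4^2 + 3·4 + 3 —bump→ 3·5^3 + 3·5^2 + 3·5 + 3 = 468 —(−1)→ 467
467 —HB5→ 3·5^3 + 3·5^2 + 3·5 + 2 —bump→ 3·6^3 + 3·6^2 + 3·6 + 2 = 776 —(−1)→ 775
775 —HB6→ 3·6^3 + 3·6^2 + 3·6 + 1 —bump→ 3·7^3 + 3·7^2 + 3·7 + 1 = 1198 —(−1)→ 1197
1197 —HB7→ 3·7^3 + 3·7^2 + 3·7 —bump→ 3·8^3 + 3·8^2 + 3·8 = 1752 —(−1)→ 1751
1751 —HB8→ 3·8^3 + 3·8^2 + 2·8 + 7 —bump→ 3·9^3 + 3·9^2 + 2·9 + 7 = 2455 —(−1)→ 2454

5, 27, 255, 467, 775, 1197, 1751, 2454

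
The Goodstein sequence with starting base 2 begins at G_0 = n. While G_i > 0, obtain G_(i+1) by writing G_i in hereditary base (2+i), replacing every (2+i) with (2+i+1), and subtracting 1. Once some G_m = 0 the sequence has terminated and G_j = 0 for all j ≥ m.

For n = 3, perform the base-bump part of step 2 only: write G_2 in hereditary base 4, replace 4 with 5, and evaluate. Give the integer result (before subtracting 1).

i=0: 3 = 2 + 1 (b=2); 2→3: 3 + 1 = 4; 4−1 = 3
i=1: 3 = 3 (b=3); 3→4: 4 = 4; 4−1 = 3
i=2: 3 = 3 (b=4); 4→5: 3 = 3; 3−1 = 2

3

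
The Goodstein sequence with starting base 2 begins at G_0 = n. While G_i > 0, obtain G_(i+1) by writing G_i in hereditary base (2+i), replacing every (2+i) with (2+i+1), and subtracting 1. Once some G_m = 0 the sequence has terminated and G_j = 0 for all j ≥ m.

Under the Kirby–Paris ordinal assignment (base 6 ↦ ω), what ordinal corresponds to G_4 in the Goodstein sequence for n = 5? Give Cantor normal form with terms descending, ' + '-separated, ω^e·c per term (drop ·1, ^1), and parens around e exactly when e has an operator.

ω^3·3 + ω^2·3 + ω·3 + 1

5 —HB2→ 2^2 + 1 —bump→ 3^3 + 1 = 28 —(−1)→ 27
27 —HB3→ 3^3 —bump→ 4^4 = 256 —(−1)→ 255
255 —HB4→ 3·4^3 + 3·4^2 + 3·4 + 3 —bump→ 3·5^3 + 3·5^2 + 3·5 + 3 = 468 —(−1)→ 467
467 —HB5→ 3·5^3 + 3·5^2 + 3·5 + 2 —bump→ 3·6^3 + 3·6^2 + 3·6 + 2 = 776 —(−1)→ 775
775 —HB6→ 3·6^3 + 3·6^2 + 3·6 + 1 —bump→ 3·7^3 + 3·7^2 + 3·7 + 1 = 1198 —(−1)→ 1197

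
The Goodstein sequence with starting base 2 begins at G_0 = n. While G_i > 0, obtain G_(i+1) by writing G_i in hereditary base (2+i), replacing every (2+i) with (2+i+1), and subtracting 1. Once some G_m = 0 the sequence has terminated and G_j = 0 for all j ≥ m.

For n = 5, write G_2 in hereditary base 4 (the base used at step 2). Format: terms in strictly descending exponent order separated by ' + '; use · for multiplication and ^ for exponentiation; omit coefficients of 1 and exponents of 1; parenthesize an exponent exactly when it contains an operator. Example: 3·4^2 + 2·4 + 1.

step 0: 5 = 2^2 + 1; sub 3 for 2: 3^3 + 1; = 28; G_1 = 28−1 = 27
step 1: 27 = 3^3; sub 4 for 3: 4^4; = 256; G_2 = 256−1 = 255
step 2: 255 = 3·4^3 + 3·4^2 + 3·4 + 3; sub 5 for 4: 3·5^3 + 3·5^2 + 3·5 + 3; = 468; G_3 = 468−1 = 467

3·4^3 + 3·4^2 + 3·4 + 3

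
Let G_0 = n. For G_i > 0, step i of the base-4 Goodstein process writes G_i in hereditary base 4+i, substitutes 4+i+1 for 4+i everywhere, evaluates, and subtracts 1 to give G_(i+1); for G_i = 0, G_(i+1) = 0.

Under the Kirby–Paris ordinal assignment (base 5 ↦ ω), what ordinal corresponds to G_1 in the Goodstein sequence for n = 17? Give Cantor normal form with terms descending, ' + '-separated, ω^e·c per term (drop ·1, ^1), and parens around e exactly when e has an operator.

ω^2

[0] 17 ≡ 4^2 + 1 (base 4). Lift 5: 26. −1: 25.
[1] 25 ≡ 5^2 (base 5). Lift 6: 36. −1: 35.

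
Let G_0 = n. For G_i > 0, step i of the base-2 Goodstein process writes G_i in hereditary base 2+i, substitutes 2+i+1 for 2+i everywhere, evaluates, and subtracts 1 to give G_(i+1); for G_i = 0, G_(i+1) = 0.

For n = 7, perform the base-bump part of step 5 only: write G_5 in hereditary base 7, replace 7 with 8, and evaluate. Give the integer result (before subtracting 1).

16777216

G_0=7  [base 2] 2^2 + 2 + 1  →[2↦3]→  3^3 + 3 + 1 = 31  −1 ⇒ G_1=30
G_1=30  [base 3] 3^3 + 3  →[3↦4]→  4^4 + 4 = 260  −1 ⇒ G_2=259
G_2=259  [base 4] 4^4 + 3  →[4↦5]→  5^5 + 3 = 3128  −1 ⇒ G_3=3127
G_3=3127  [base 5] 5^5 + 2  →[5↦6]→  6^6 + 2 = 46658  −1 ⇒ G_4=46657
G_4=46657  [base 6] 6^6 + 1  →[6↦7]→  7^7 + 1 = 823544  −1 ⇒ G_5=823543
G_5=823543  [base 7] 7^7  →[7↦8]→  8^8 = 16777216  −1 ⇒ G_6=16777215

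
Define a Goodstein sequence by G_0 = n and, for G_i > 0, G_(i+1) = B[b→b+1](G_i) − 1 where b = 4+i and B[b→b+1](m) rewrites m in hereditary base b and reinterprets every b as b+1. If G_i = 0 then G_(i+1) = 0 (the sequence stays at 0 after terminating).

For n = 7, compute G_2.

base 4: 7 = 4 + 3; at 5: 5 + 3 = 8; next = 7
base 5: 7 = 5 + 2; at 6: 6 + 2 = 8; next = 7
base 6: 7 = 6 + 1; at 7: 7 + 1 = 8; next = 7

7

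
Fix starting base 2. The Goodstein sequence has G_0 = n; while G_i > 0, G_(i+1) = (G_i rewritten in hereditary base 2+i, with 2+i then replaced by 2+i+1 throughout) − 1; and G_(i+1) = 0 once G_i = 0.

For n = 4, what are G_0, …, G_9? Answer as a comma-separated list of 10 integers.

base 2: 4 = 2^2; at 3: 3^3 = 27; next = 26
base 3: 26 = 2·3^2 + 2·3 + 2; at 4: 2·4^2 + 2·4 + 2 = 42; next = 41
base 4: 41 = 2·4^2 + 2·4 + 1; at 5: 2·5^2 + 2·5 + 1 = 61; next = 60
base 5: 60 = 2·5^2 + 2·5; at 6: 2·6^2 + 2·6 = 84; next = 83
base 6: 83 = 2·6^2 + 6 + 5; at 7: 2·7^2 + 7 + 5 = 110; next = 109
base 7: 109 = 2·7^2 + 7 + 4; at 8: 2·8^2 + 8 + 4 = 140; next = 139
base 8: 139 = 2·8^2 + 8 + 3; at 9: 2·9^2 + 9 + 3 = 174; next = 173
base 9: 173 = 2·9^2 + 9 + 2; at 10: 2·10^2 + 10 + 2 = 212; next = 211
base 10: 211 = 2·10^2 + 10 + 1; at 11: 2·11^2 + 11 + 1 = 254; next = 253

4, 26, 41, 60, 83, 109, 139, 173, 211, 253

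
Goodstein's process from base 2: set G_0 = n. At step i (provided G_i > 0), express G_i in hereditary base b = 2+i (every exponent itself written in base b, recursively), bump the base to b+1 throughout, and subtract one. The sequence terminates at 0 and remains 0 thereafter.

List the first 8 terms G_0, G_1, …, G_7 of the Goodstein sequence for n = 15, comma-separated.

[0] 15 ≡ 2^(2 + 1) + 2^2 + 2 + 1 (base 2). Lift 3: 112. −1: 111.
[1] 111 ≡ 3^(3 + 1) + 3^3 + 3 (base 3). Lift 4: 1284. −1: 1283.
[2] 1283 ≡ 4^(4 + 1) + 4^4 + 3 (base 4). Lift 5: 18753. −1: 18752.
[3] 18752 ≡ 5^(5 + 1) + 5^5 + 2 (base 5). Lift 6: 326594. −1: 326593.
[4] 326593 ≡ 6^(6 + 1) + 6^6 + 1 (base 6). Lift 7: 6588345. −1: 6588344.
[5] 6588344 ≡ 7^(7 + 1) + 7^7 (base 7). Lift 8: 150994944. −1: 150994943.
[6] 150994943 ≡ 8^(8 + 1) + 7·8^7 + 7·8^6 + 7·8^5 + 7·8^4 + 7·8^3 + 7·8^2 + 7·8 + 7 (base 8). Lift 9: 3524450281. −1: 3524450280.

15, 111, 1283, 18752, 326593, 6588344, 150994943, 3524450280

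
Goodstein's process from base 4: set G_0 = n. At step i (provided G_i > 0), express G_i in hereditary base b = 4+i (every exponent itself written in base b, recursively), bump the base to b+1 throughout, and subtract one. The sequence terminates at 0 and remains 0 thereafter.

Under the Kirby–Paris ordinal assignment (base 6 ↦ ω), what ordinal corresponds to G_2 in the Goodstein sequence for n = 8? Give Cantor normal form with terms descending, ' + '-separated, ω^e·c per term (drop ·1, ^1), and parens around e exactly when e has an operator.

ω + 3

8 —HB4→ 2·4 —bump→ 2·5 = 10 —(−1)→ 9
9 —HB5→ 5 + 4 —bump→ 6 + 4 = 10 —(−1)→ 9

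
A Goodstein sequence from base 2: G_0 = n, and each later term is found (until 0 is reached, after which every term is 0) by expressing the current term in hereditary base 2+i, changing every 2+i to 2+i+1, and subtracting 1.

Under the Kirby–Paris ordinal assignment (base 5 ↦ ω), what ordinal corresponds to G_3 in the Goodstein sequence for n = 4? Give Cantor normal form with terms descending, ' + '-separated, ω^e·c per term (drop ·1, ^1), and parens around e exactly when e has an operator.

ω^2·2 + ω·2

4 —HB2→ 2^2 —bump→ 3^3 = 27 —(−1)→ 26
26 —HB3→ 2·3^2 + 2·3 + 2 —bump→ 2·4^2 + 2·4 + 2 = 42 —(−1)→ 41
41 —HB4→ 2·4^2 + 2·4 + 1 —bump→ 2·5^2 + 2·5 + 1 = 61 —(−1)→ 60
60 —HB5→ 2·5^2 + 2·5 —bump→ 2·6^2 + 2·6 = 84 —(−1)→ 83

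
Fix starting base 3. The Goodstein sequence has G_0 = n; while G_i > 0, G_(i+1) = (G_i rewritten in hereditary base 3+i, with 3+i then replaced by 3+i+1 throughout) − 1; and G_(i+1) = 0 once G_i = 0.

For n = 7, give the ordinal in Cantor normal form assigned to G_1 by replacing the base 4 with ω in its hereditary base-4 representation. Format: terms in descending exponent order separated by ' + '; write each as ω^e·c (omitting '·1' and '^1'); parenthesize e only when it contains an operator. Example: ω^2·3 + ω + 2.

ω·2

G_0=7  [base 3] 2·3 + 1  →[3↦4]→  2·4 + 1 = 9  −1 ⇒ G_1=8
G_1=8  [base 4] 2·4  →[4↦5]→  2·5 = 10  −1 ⇒ G_2=9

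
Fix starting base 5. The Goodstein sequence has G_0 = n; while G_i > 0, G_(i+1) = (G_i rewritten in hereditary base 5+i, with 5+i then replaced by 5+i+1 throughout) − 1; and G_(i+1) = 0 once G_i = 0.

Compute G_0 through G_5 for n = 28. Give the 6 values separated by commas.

base 5: 28 = 5^2 + 3; at 6: 6^2 + 3 = 39; next = 38
base 6: 38 = 6^2 + 2; at 7: 7^2 + 2 = 51; next = 50
base 7: 50 = 7^2 + 1; at 8: 8^2 + 1 = 65; next = 64
base 8: 64 = 8^2; at 9: 9^2 = 81; next = 80
base 9: 80 = 8·9 + 8; at 10: 8·10 + 8 = 88; next = 87

28, 38, 50, 64, 80, 87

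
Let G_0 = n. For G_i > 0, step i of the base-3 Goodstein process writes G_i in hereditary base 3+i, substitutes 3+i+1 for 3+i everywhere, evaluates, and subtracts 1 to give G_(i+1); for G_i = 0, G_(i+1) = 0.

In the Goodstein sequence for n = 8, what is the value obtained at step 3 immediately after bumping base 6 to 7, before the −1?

step 0: 8 = 2·3 + 2; sub 4 for 3: 2·4 + 2; = 10; G_1 = 10−1 = 9
step 1: 9 = 2·4 + 1; sub 5 for 4: 2·5 + 1; = 11; G_2 = 11−1 = 10
step 2: 10 = 2·5; sub 6 for 5: 2·6; = 12; G_3 = 12−1 = 11

12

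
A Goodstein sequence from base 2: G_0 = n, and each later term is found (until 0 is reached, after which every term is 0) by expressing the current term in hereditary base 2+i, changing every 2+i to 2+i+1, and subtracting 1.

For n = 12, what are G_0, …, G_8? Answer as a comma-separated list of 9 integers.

step 0: 12 = 2^(2 + 1) + 2^2; sub 3 for 2: 3^(3 + 1) + 3^3; = 108; G_1 = 108−1 = 107
step 1: 107 = 3^(3 + 1) + 2·3^2 + 2·3 + 2; sub 4 for 3: 4^(4 + 1) + 2·4^2 + 2·4 + 2; = 1066; G_2 = 1066−1 = 1065
step 2: 1065 = 4^(4 + 1) + 2·4^2 + 2·4 + 1; sub 5 for 4: 5^(5 + 1) + 2·5^2 + 2·5 + 1; = 15686; G_3 = 15686−1 = 15685
step 3: 15685 = 5^(5 + 1) + 2·5^2 + 2·5; sub 6 for 5: 6^(6 + 1) + 2·6^2 + 2·6; = 280020; G_4 = 280020−1 = 280019
step 4: 280019 = 6^(6 + 1) + 2·6^2 + 6 + 5; sub 7 for 6: 7^(7 + 1) + 2·7^2 + 7 + 5; = 5764911; G_5 = 5764911−1 = 5764910
step 5: 5764910 = 7^(7 + 1) + 2·7^2 + 7 + 4; sub 8 for 7: 8^(8 + 1) + 2·8^2 + 8 + 4; = 134217868; G_6 = 134217868−1 = 134217867
step 6: 134217867 = 8^(8 + 1) + 2·8^2 + 8 + 3; sub 9 for 8: 9^(9 + 1) + 2·9^2 + 9 + 3; = 3486784575; G_7 = 3486784575−1 = 3486784574
step 7: 3486784574 = 9^(9 + 1) + 2·9^2 + 9 + 2; sub 10 for 9: 10^(10 + 1) + 2·10^2 + 10 + 2; = 100000000212; G_8 = 100000000212−1 = 100000000211

12, 107, 1065, 15685, 280019, 5764910, 134217867, 3486784574, 100000000211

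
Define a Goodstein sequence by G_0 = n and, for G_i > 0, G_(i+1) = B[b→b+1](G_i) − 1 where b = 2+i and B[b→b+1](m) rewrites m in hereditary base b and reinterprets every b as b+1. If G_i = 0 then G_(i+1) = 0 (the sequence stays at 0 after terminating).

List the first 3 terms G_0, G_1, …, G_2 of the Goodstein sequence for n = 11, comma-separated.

11 —HB2→ 2^(2 + 1) + 2 + 1 —bump→ 3^(3 + 1) + 3 + 1 = 85 —(−1)→ 84
84 —HB3→ 3^(3 + 1) + 3 —bump→ 4^(4 + 1) + 4 = 1028 —(−1)→ 1027

11, 84, 1027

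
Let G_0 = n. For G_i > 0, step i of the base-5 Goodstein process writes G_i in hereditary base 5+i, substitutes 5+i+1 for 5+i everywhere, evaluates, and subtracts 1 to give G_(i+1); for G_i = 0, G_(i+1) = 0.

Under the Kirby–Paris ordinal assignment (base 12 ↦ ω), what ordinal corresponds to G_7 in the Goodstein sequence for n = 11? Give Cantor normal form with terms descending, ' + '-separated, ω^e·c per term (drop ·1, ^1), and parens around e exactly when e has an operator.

ω + 1

G_0=11  [base 5] 2·5 + 1  →[5↦6]→  2·6 + 1 = 13  −1 ⇒ G_1=12
G_1=12  [base 6] 2·6  →[6↦7]→  2·7 = 14  −1 ⇒ G_2=13
G_2=13  [base 7] 7 + 6  →[7↦8]→  8 + 6 = 14  −1 ⇒ G_3=13
G_3=13  [base 8] 8 + 5  →[8↦9]→  9 + 5 = 14  −1 ⇒ G_4=13
G_4=13  [base 9] 9 + 4  →[9↦10]→  10 + 4 = 14  −1 ⇒ G_5=13
G_5=13  [base 10] 10 + 3  →[10↦11]→  11 + 3 = 14  −1 ⇒ G_6=13
G_6=13  [base 11] 11 + 2  →[11↦12]→  12 + 2 = 14  −1 ⇒ G_7=13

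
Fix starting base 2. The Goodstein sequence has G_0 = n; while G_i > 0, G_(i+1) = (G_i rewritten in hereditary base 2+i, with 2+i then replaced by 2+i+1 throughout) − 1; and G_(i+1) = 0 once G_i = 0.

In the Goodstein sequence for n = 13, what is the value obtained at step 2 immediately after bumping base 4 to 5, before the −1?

16093

13 —HB2→ 2^(2 + 1) + 2^2 + 1 —bump→ 3^(3 + 1) + 3^3 + 1 = 109 —(−1)→ 108
108 —HB3→ 3^(3 + 1) + 3^3 —bump→ 4^(4 + 1) + 4^4 = 1280 —(−1)→ 1279
1279 —HB4→ 4^(4 + 1) + 3·4^3 + 3·4^2 + 3·4 + 3 —bump→ 5^(5 + 1) + 3·5^3 + 3·5^2 + 3·5 + 3 = 16093 —(−1)→ 16092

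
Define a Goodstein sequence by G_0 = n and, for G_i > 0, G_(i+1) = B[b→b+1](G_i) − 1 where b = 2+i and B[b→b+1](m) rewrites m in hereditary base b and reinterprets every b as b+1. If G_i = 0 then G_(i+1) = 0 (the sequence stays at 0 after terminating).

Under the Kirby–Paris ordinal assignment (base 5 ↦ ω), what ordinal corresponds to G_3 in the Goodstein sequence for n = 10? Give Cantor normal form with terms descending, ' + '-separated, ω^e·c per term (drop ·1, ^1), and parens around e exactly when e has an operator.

ω^(ω + 1)

base 2: 10 = 2^(2 + 1) + 2; at 3: 3^(3 + 1) + 3 = 84; next = 83
base 3: 83 = 3^(3 + 1) + 2; at 4: 4^(4 + 1) + 2 = 1026; next = 1025
base 4: 1025 = 4^(4 + 1) + 1; at 5: 5^(5 + 1) + 1 = 15626; next = 15625
base 5: 15625 = 5^(5 + 1); at 6: 6^(6 + 1) = 279936; next = 279935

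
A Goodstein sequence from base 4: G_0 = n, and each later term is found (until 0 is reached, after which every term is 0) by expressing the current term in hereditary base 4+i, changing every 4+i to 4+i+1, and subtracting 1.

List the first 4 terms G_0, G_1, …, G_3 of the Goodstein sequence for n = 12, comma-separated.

12, 14, 15, 16

12 —HB4→ 3·4 —bump→ 3·5 = 15 —(−1)→ 14
14 —HB5→ 2·5 + 4 —bump→ 2·6 + 4 = 16 —(−1)→ 15
15 —HB6→ 2·6 + 3 —bump→ 2·7 + 3 = 17 —(−1)→ 16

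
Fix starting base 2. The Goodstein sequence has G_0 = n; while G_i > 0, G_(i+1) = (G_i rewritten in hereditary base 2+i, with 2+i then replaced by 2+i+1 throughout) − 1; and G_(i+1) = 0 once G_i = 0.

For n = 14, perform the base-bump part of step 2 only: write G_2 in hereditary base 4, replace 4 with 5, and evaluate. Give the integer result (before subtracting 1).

18751

base 2: 14 = 2^(2 + 1) + 2^2 + 2; at 3: 3^(3 + 1) + 3^3 + 3 = 111; next = 110
base 3: 110 = 3^(3 + 1) + 3^3 + 2; at 4: 4^(4 + 1) + 4^4 + 2 = 1282; next = 1281
base 4: 1281 = 4^(4 + 1) + 4^4 + 1; at 5: 5^(5 + 1) + 5^5 + 1 = 18751; next = 18750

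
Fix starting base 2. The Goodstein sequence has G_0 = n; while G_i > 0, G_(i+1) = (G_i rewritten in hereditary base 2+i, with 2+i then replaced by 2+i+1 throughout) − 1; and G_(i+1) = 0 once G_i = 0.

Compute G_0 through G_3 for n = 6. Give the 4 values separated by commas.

[0] 6 ≡ 2^2 + 2 (base 2). Lift 3: 30. −1: 29.
[1] 29 ≡ 3^3 + 2 (base 3). Lift 4: 258. −1: 257.
[2] 257 ≡ 4^4 + 1 (base 4). Lift 5: 3126. −1: 3125.

6, 29, 257, 3125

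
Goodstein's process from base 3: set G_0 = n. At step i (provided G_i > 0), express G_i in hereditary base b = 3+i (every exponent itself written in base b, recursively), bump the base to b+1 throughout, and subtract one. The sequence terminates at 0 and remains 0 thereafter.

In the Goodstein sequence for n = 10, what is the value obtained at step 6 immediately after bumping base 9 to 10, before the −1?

40

step 0: 10 = 3^2 + 1; sub 4 for 3: 4^2 + 1; = 17; G_1 = 17−1 = 16
step 1: 16 = 4^2; sub 5 for 4: 5^2; = 25; G_2 = 25−1 = 24
step 2: 24 = 4·5 + 4; sub 6 for 5: 4·6 + 4; = 28; G_3 = 28−1 = 27
step 3: 27 = 4·6 + 3; sub 7 for 6: 4·7 + 3; = 31; G_4 = 31−1 = 30
step 4: 30 = 4·7 + 2; sub 8 for 7: 4·8 + 2; = 34; G_5 = 34−1 = 33
step 5: 33 = 4·8 + 1; sub 9 for 8: 4·9 + 1; = 37; G_6 = 37−1 = 36
step 6: 36 = 4·9; sub 10 for 9: 4·10; = 40; G_7 = 40−1 = 39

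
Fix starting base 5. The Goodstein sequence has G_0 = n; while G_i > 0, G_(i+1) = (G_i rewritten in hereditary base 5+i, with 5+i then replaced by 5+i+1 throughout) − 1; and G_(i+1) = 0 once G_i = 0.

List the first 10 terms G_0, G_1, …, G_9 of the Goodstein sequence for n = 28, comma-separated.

28, 38, 50, 64, 80, 87, 94, 101, 108, 115

[0] 28 ≡ 5^2 + 3 (base 5). Lift 6: 39. −1: 38.
[1] 38 ≡ 6^2 + 2 (base 6). Lift 7: 51. −1: 50.
[2] 50 ≡ 7^2 + 1 (base 7). Lift 8: 65. −1: 64.
[3] 64 ≡ 8^2 (base 8). Lift 9: 81. −1: 80.
[4] 80 ≡ 8·9 + 8 (base 9). Lift 10: 88. −1: 87.
[5] 87 ≡ 8·10 + 7 (base 10). Lift 11: 95. −1: 94.
[6] 94 ≡ 8·11 + 6 (base 11). Lift 12: 102. −1: 101.
[7] 101 ≡ 8·12 + 5 (base 12). Lift 13: 109. −1: 108.
[8] 108 ≡ 8·13 + 4 (base 13). Lift 14: 116. −1: 115.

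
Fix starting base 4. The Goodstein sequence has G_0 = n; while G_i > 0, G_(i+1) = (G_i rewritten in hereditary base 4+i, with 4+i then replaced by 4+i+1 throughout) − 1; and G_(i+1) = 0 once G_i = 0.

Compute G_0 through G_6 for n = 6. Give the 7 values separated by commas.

6, 6, 6, 6, 5, 4, 3

G_0 = 6. HB_4(6) = 4 + 2. Bump = 7. G_1 = 6.
G_1 = 6. HB_5(6) = 5 + 1. Bump = 7. G_2 = 6.
G_2 = 6. HB_6(6) = 6. Bump = 7. G_3 = 6.
G_3 = 6. HB_7(6) = 6. Bump = 6. G_4 = 5.
G_4 = 5. HB_8(5) = 5. Bump = 5. G_5 = 4.
G_5 = 4. HB_9(4) = 4. Bump = 4. G_6 = 3.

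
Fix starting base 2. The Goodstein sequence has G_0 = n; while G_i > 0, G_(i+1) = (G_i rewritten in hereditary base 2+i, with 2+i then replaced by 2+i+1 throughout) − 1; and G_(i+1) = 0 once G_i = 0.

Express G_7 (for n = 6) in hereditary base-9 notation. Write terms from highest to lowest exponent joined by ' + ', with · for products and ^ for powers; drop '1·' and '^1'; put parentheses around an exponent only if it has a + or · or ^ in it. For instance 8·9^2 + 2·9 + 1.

step 0: 6 = 2^2 + 2; sub 3 for 2: 3^3 + 3; = 30; G_1 = 30−1 = 29
step 1: 29 = 3^3 + 2; sub 4 for 3: 4^4 + 2; = 258; G_2 = 258−1 = 257
step 2: 257 = 4^4 + 1; sub 5 for 4: 5^5 + 1; = 3126; G_3 = 3126−1 = 3125
step 3: 3125 = 5^5; sub 6 for 5: 6^6; = 46656; G_4 = 46656−1 = 46655
step 4: 46655 = 5·6^5 + 5·6^4 + 5·6^3 + 5·6^2 + 5·6 + 5; sub 7 for 6: 5·7^5 + 5·7^4 + 5·7^3 + 5·7^2 + 5·7 + 5; = 98040; G_5 = 98040−1 = 98039
step 5: 98039 = 5·7^5 + 5·7^4 + 5·7^3 + 5·7^2 + 5·7 + 4; sub 8 for 7: 5·8^5 + 5·8^4 + 5·8^3 + 5·8^2 + 5·8 + 4; = 187244; G_6 = 187244−1 = 187243
step 6: 187243 = 5·8^5 + 5·8^4 + 5·8^3 + 5·8^2 + 5·8 + 3; sub 9 for 8: 5·9^5 + 5·9^4 + 5·9^3 + 5·9^2 + 5·9 + 3; = 332148; G_7 = 332148−1 = 332147

5·9^5 + 5·9^4 + 5·9^3 + 5·9^2 + 5·9 + 2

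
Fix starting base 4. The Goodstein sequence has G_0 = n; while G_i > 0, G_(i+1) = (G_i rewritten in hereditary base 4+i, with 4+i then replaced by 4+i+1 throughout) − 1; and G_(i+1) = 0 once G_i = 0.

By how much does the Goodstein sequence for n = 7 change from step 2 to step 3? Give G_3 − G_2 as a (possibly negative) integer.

7 —HB4→ 4 + 3 —bump→ 5 + 3 = 8 —(−1)→ 7
7 —HB5→ 5 + 2 —bump→ 6 + 2 = 8 —(−1)→ 7
7 —HB6→ 6 + 1 —bump→ 7 + 1 = 8 —(−1)→ 7

0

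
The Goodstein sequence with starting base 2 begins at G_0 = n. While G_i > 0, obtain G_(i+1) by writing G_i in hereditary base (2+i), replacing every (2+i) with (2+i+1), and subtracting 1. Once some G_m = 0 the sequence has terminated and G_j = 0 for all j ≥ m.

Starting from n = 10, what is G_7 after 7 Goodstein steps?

1937434592

G_0 = 10. HB_2(10) = 2^(2 + 1) + 2. Bump = 84. G_1 = 83.
G_1 = 83. HB_3(83) = 3^(3 + 1) + 2. Bump = 1026. G_2 = 1025.
G_2 = 1025. HB_4(1025) = 4^(4 + 1) + 1. Bump = 15626. G_3 = 15625.
G_3 = 15625. HB_5(15625) = 5^(5 + 1). Bump = 279936. G_4 = 279935.
G_4 = 279935. HB_6(279935) = 5·6^6 + 5·6^5 + 5·6^4 + 5·6^3 + 5·6^2 + 5·6 + 5. Bump = 4215755. G_5 = 4215754.
G_5 = 4215754. HB_7(4215754) = 5·7^7 + 5·7^5 + 5·7^4 + 5·7^3 + 5·7^2 + 5·7 + 4. Bump = 84073324. G_6 = 84073323.
G_6 = 84073323. HB_8(84073323) = 5·8^8 + 5·8^5 + 5·8^4 + 5·8^3 + 5·8^2 + 5·8 + 3. Bump = 1937434593. G_7 = 1937434592.
G_7 = 1937434592. HB_9(1937434592) = 5·9^9 + 5·9^5 + 5·9^4 + 5·9^3 + 5·9^2 + 5·9 + 2. Bump = 50000555552. G_8 = 50000555551.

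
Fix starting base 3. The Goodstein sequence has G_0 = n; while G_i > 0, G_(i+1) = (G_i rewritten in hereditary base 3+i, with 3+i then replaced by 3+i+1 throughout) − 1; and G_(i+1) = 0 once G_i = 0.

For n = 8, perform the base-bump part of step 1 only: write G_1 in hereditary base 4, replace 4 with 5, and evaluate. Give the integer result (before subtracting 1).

11

base 3: 8 = 2·3 + 2; at 4: 2·4 + 2 = 10; next = 9
base 4: 9 = 2·4 + 1; at 5: 2·5 + 1 = 11; next = 10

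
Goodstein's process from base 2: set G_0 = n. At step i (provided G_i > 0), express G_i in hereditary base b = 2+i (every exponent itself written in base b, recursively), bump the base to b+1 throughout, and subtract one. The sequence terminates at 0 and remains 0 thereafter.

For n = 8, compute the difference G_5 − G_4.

1553800

G_0 = 8. HB_2(8) = 2^(2 + 1). Bump = 81. G_1 = 80.
G_1 = 80. HB_3(80) = 2·3^3 + 2·3^2 + 2·3 + 2. Bump = 554. G_2 = 553.
G_2 = 553. HB_4(553) = 2·4^4 + 2·4^2 + 2·4 + 1. Bump = 6311. G_3 = 6310.
G_3 = 6310. HB_5(6310) = 2·5^5 + 2·5^2 + 2·5. Bump = 93396. G_4 = 93395.
G_4 = 93395. HB_6(93395) = 2·6^6 + 2·6^2 + 6 + 5. Bump = 1647196. G_5 = 1647195.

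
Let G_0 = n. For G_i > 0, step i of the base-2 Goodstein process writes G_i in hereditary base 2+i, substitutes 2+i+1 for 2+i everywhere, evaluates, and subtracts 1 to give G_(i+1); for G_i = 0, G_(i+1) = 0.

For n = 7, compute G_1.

30

[0] 7 ≡ 2^2 + 2 + 1 (base 2). Lift 3: 31. −1: 30.
[1] 30 ≡ 3^3 + 3 (base 3). Lift 4: 260. −1: 259.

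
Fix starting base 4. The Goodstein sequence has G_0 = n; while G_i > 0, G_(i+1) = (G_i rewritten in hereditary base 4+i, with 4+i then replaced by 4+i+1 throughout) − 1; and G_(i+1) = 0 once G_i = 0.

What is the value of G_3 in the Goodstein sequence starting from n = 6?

[0] 6 ≡ 4 + 2 (base 4). Lift 5: 7. −1: 6.
[1] 6 ≡ 5 + 1 (base 5). Lift 6: 7. −1: 6.
[2] 6 ≡ 6 (base 6). Lift 7: 7. −1: 6.
[3] 6 ≡ 6 (base 7). Lift 8: 6. −1: 5.

6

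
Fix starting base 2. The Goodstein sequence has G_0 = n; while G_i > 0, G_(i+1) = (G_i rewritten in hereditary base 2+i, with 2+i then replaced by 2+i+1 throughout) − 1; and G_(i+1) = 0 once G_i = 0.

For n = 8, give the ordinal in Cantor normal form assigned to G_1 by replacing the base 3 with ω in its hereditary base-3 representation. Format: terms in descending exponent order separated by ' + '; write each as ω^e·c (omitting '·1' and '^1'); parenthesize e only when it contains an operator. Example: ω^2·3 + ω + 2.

i=0: 8 = 2^(2 + 1) (b=2); 2→3: 3^(3 + 1) = 81; 81−1 = 80
i=1: 80 = 2·3^3 + 2·3^2 + 2·3 + 2 (b=3); 3→4: 2·4^4 + 2·4^2 + 2·4 + 2 = 554; 554−1 = 553

ω^ω·2 + ω^2·2 + ω·2 + 2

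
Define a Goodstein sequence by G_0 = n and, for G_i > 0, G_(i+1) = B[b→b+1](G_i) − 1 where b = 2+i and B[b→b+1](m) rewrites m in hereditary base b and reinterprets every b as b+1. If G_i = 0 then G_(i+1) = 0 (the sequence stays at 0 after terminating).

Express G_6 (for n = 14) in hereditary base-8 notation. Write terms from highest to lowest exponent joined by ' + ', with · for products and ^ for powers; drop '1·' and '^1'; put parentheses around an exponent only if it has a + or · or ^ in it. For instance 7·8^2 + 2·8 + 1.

8^(8 + 1) + 5·8^5 + 5·8^4 + 5·8^3 + 5·8^2 + 5·8 + 3

G_0 = 14. HB_2(14) = 2^(2 + 1) + 2^2 + 2. Bump = 111. G_1 = 110.
G_1 = 110. HB_3(110) = 3^(3 + 1) + 3^3 + 2. Bump = 1282. G_2 = 1281.
G_2 = 1281. HB_4(1281) = 4^(4 + 1) + 4^4 + 1. Bump = 18751. G_3 = 18750.
G_3 = 18750. HB_5(18750) = 5^(5 + 1) + 5^5. Bump = 326592. G_4 = 326591.
G_4 = 326591. HB_6(326591) = 6^(6 + 1) + 5·6^5 + 5·6^4 + 5·6^3 + 5·6^2 + 5·6 + 5. Bump = 5862841. G_5 = 5862840.
G_5 = 5862840. HB_7(5862840) = 7^(7 + 1) + 5·7^5 + 5·7^4 + 5·7^3 + 5·7^2 + 5·7 + 4. Bump = 134404972. G_6 = 134404971.
G_6 = 134404971. HB_8(134404971) = 8^(8 + 1) + 5·8^5 + 5·8^4 + 5·8^3 + 5·8^2 + 5·8 + 3. Bump = 3487116549. G_7 = 3487116548.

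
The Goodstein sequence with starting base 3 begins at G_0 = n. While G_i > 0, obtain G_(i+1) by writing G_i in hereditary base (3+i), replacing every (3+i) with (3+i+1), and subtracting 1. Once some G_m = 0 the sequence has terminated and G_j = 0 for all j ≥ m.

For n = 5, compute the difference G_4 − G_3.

-1

G_0=5  [base 3] 3 + 2  →[3↦4]→  4 + 2 = 6  −1 ⇒ G_1=5
G_1=5  [base 4] 4 + 1  →[4↦5]→  5 + 1 = 6  −1 ⇒ G_2=5
G_2=5  [base 5] 5  →[5↦6]→  6 = 6  −1 ⇒ G_3=5
G_3=5  [base 6] 5  →[6↦7]→  5 = 5  −1 ⇒ G_4=4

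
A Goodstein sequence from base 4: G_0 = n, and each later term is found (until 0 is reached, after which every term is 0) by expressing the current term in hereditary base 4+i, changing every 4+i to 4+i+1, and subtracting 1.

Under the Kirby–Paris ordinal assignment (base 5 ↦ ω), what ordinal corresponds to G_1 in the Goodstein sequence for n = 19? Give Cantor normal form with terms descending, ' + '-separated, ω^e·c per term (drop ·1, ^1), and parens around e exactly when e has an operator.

G_0 = 19. HB_4(19) = 4^2 + 3. Bump = 28. G_1 = 27.
G_1 = 27. HB_5(27) = 5^2 + 2. Bump = 38. G_2 = 37.

ω^2 + 2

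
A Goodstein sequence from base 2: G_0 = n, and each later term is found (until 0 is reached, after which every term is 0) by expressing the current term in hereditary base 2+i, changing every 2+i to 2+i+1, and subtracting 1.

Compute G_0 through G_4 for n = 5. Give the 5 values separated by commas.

[0] 5 ≡ 2^2 + 1 (base 2). Lift 3: 28. −1: 27.
[1] 27 ≡ 3^3 (base 3). Lift 4: 256. −1: 255.
[2] 255 ≡ 3·4^3 + 3·4^2 + 3·4 + 3 (base 4). Lift 5: 468. −1: 467.
[3] 467 ≡ 3·5^3 + 3·5^2 + 3·5 + 2 (base 5). Lift 6: 776. −1: 775.

5, 27, 255, 467, 775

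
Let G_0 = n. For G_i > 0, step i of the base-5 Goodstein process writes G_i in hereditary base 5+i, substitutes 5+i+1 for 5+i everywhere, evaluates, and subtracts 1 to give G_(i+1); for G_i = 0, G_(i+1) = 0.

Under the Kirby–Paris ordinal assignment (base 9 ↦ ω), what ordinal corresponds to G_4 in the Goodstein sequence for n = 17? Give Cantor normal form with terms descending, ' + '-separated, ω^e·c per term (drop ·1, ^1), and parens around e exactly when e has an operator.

i=0: 17 = 3·5 + 2 (b=5); 5→6: 3·6 + 2 = 20; 20−1 = 19
i=1: 19 = 3·6 + 1 (b=6); 6→7: 3·7 + 1 = 22; 22−1 = 21
i=2: 21 = 3·7 (b=7); 7→8: 3·8 = 24; 24−1 = 23
i=3: 23 = 2·8 + 7 (b=8); 8→9: 2·9 + 7 = 25; 25−1 = 24

ω·2 + 6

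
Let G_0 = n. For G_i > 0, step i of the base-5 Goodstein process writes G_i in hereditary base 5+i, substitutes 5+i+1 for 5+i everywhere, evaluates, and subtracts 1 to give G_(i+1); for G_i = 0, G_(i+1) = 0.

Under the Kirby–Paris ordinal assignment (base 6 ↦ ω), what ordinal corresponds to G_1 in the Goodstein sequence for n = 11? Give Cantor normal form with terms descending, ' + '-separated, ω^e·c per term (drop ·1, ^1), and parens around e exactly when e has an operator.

ω·2

G_0 = 11. HB_5(11) = 2·5 + 1. Bump = 13. G_1 = 12.
G_1 = 12. HB_6(12) = 2·6. Bump = 14. G_2 = 13.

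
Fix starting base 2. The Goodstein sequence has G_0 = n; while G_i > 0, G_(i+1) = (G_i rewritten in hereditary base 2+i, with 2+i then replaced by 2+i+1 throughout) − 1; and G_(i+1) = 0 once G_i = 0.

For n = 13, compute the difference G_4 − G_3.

264619

G_0=13  [base 2] 2^(2 + 1) + 2^2 + 1  →[2↦3]→  3^(3 + 1) + 3^3 + 1 = 109  −1 ⇒ G_1=108
G_1=108  [base 3] 3^(3 + 1) + 3^3  →[3↦4]→  4^(4 + 1) + 4^4 = 1280  −1 ⇒ G_2=1279
G_2=1279  [base 4] 4^(4 + 1) + 3·4^3 + 3·4^2 + 3·4 + 3  →[4↦5]→  5^(5 + 1) + 3·5^3 + 3·5^2 + 3·5 + 3 = 16093  −1 ⇒ G_3=16092
G_3=16092  [base 5] 5^(5 + 1) + 3·5^3 + 3·5^2 + 3·5 + 2  →[5↦6]→  6^(6 + 1) + 3·6^3 + 3·6^2 + 3·6 + 2 = 280712  −1 ⇒ G_4=280711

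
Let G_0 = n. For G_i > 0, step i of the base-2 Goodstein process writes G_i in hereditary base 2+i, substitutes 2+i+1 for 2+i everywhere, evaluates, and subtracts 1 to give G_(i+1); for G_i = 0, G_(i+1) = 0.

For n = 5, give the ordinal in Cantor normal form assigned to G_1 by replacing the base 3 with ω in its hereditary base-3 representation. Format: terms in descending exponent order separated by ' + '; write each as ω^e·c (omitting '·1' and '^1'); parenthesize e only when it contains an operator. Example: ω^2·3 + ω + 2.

ω^ω

base 2: 5 = 2^2 + 1; at 3: 3^3 + 1 = 28; next = 27
base 3: 27 = 3^3; at 4: 4^4 = 256; next = 255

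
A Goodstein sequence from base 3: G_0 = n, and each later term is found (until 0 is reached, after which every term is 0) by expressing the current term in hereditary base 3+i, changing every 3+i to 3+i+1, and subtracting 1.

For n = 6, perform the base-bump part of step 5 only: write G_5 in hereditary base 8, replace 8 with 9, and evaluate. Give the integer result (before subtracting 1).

7

i=0: 6 = 2·3 (b=3); 3→4: 2·4 = 8; 8−1 = 7
i=1: 7 = 4 + 3 (b=4); 4→5: 5 + 3 = 8; 8−1 = 7
i=2: 7 = 5 + 2 (b=5); 5→6: 6 + 2 = 8; 8−1 = 7
i=3: 7 = 6 + 1 (b=6); 6→7: 7 + 1 = 8; 8−1 = 7
i=4: 7 = 7 (b=7); 7→8: 8 = 8; 8−1 = 7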